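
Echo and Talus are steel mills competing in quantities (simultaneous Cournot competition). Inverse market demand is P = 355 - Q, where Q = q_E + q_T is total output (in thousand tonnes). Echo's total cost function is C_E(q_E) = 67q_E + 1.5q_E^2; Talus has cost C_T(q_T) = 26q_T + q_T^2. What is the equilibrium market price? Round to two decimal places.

Echo's profit: π_E = (355 - Q)q_E - (67q_E + (3/2)q_E²). Setting ∂π_E/∂q_E = 0: 288 - 5q_E - (q_T) = 0.
Talus's profit: π_T = (355 - Q)q_T - (26q_T + q_T²). Setting ∂π_T/∂q_T = 0: 329 - 4q_T - (q_E) = 0.
Rearranging gives the reaction functions q_E = (288 - q_T)/5 and q_T = (329 - q_E)/4.
Solving the pair: q_E = 823/19, q_T = 1357/19.
Total output Q = 114.7368, so price P = 355 - 114.7368 = 240.2632.

240.26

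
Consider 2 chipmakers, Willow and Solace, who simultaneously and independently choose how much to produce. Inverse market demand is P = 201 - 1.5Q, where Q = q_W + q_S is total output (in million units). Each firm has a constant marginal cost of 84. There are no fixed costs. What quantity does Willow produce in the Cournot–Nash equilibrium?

26

A representative firm's profit is π_i = q_i(201 - 1.5Q) - 84q_i.
First-order condition (treating rivals' output as given): 117 - 3q_i - (3/2)q_j = 0.
With identical firms every q_j equals q_i, so q_j = q_i and 117 = (9/2)q_i, giving q_i = 26.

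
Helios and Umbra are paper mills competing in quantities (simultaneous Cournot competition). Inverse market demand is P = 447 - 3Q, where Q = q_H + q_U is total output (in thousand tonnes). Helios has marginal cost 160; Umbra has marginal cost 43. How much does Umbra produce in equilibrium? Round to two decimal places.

Helios's profit: π_H = (447 - 3Q)q_H - (160q_H). Setting ∂π_H/∂q_H = 0: 287 - 6q_H - 3(q_U) = 0.
Umbra's first-order condition: 404 - 6q_U - 3(q_H) = 0.
So q_H = (287 - 3q_U)/6 and q_U = (404 - 3q_H)/6.
Solving the pair: q_H = 170/9, q_U = 521/9.

57.89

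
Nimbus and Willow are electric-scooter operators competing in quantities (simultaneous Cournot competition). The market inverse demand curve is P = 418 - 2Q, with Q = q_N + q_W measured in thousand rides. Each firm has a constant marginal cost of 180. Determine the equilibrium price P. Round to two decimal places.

259.33

Each firm earns π_i = (418 - 2Q)q_i - 180q_i.
First-order condition (treating rivals' output as given): 238 - 4q_i - 2q_j = 0.
With identical firms every q_j equals q_i, so q_j = q_i and 238 = 6q_i, giving q_i = 119/3.
Total output Q = 238/3, so price P = 418 - 2·(238/3) = 778/3.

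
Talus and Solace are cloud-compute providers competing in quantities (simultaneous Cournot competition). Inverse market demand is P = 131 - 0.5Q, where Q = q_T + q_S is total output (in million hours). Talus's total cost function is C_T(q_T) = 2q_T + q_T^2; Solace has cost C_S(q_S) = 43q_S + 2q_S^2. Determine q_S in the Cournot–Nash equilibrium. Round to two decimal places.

Talus's profit: π_T = (131 - 0.5Q)q_T - (2q_T + q_T²). Setting ∂π_T/∂q_T = 0: 129 - 3q_T - (1/2)(q_S) = 0.
Solace's profit: π_S = (131 - 0.5Q)q_S - (43q_S + 2q_S²). Setting ∂π_S/∂q_S = 0: 88 - 5q_S - (1/2)(q_T) = 0.
Rearranging gives the reaction functions q_T = (129 - (1/2)q_S)/3 and q_S = (88 - (1/2)q_T)/5.
Substituting one into the other gives q_T = 40.7458 and q_S = 798/59.

13.53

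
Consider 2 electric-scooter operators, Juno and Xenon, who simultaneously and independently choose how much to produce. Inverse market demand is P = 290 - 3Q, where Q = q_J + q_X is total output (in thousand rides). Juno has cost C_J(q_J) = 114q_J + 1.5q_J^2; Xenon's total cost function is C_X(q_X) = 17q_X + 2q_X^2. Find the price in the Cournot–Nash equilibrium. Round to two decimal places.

183.70

Juno's profit: π_J = (290 - 3Q)q_J - (114q_J + (3/2)q_J²). Setting ∂π_J/∂q_J = 0: 176 - 9q_J - 3(q_X) = 0.
Xenon's profit: π_X = (290 - 3Q)q_X - (17q_X + 2q_X²). Setting ∂π_X/∂q_X = 0: 273 - 10q_X - 3(q_J) = 0.
Best responses: q_J = (176 - 3q_X)/9, q_X = (273 - 3q_J)/10.
Solving the pair: q_J = 941/81, q_X = 643/27.
Total output Q = 35.4321, so price P = 290 - 3·35.4321 = 183.7037.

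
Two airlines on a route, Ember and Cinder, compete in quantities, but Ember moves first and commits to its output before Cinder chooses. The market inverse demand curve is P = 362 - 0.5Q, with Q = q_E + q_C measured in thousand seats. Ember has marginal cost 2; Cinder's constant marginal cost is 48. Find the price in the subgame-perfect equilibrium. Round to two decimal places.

103.50

The follower Cinder best-responds to any q_E: π_C = (362 - 0.5Q)q_C - 48q_C.
Setting the follower's marginal profit to zero, 314 - (1/2)q_E - q_C = 0, i.e. q_C = (314 - (1/2)q_E).
Ember substitutes q_C(q_E) into its own profit: π_E = q_E(362 - (1/2)q_E - (314 - (1/2)q_E)/2) - 2q_E = (205 - (1/4)q_E)q_E - 2q_E.
Leader FOC: 203 - (1/2)q_E = 0, so q_E = 406.
Then q_C = (314 - (1/2)·406) = 111.
Total output Q = 517, so price P = 362 - (1/2)·517 = 207/2.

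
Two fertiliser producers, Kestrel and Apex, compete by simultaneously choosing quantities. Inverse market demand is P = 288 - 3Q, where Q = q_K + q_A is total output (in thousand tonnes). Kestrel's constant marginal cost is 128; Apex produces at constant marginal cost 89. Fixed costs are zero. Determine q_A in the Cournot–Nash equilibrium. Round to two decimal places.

Kestrel's profit: π_K = (288 - 3Q)q_K - (128q_K). Setting ∂π_K/∂q_K = 0: 160 - 6q_K - 3(q_A) = 0.
Apex's first-order condition: 199 - 6q_A - 3(q_K) = 0.
Rearranging gives the reaction functions q_K = (160 - 3q_A)/6 and q_A = (199 - 3q_K)/6.
Solving the pair: q_K = 121/9, q_A = 238/9.

26.44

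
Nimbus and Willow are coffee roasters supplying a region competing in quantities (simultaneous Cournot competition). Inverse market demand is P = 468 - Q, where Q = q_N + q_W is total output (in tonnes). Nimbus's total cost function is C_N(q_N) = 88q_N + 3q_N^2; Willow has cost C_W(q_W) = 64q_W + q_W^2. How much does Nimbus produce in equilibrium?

36

Nimbus's profit: π_N = (468 - Q)q_N - (88q_N + 3q_N²). Setting ∂π_N/∂q_N = 0: 380 - 8q_N - (q_W) = 0.
Willow's first-order condition: 404 - 4q_W - (q_N) = 0.
Rearranging gives the reaction functions q_N = (380 - q_W)/8 and q_W = (404 - q_N)/4.
Solving the pair: q_N = 36, q_W = 92.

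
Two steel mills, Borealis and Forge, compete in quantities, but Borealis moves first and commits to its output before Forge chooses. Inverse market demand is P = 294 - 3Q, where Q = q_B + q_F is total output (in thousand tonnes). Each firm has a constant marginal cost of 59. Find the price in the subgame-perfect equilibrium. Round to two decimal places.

Solve by backward induction. Given q_B, the follower Forge maximises π_F = (294 - 3q_B - 3q_F)q_F - 59q_F.
∂π_F/∂q_F = 235 - 3q_B - 6q_F = 0 gives the reaction function q_F = (235 - 3q_B)/6.
Borealis substitutes q_F(q_B) into its own profit: π_B = q_B(294 - 3q_B - (235 - 3q_B)/2) - 59q_B = (353/2 - (3/2)q_B)q_B - 59q_B.
Leader FOC: 235/2 - 3q_B = 0, so q_B = 235/6.
Then q_F = (235 - 3·(235/6))/6 = 235/12.
Total output Q = 235/4, so price P = 294 - 3·(235/4) = 471/4.

117.75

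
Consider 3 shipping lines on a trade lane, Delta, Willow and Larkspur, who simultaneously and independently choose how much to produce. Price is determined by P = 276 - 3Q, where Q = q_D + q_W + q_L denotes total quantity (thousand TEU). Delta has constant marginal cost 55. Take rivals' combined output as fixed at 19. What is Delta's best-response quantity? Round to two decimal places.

27.33

With rivals' combined output fixed at 19, Delta's profit is π_D = (276 - 3·19 - 3q_D)q_D - (55q_D) = (219 - 3q_D)q_D - (55q_D).
∂π_D/∂q_D = 164 - 6q_D = 0, so q_D = 82/3.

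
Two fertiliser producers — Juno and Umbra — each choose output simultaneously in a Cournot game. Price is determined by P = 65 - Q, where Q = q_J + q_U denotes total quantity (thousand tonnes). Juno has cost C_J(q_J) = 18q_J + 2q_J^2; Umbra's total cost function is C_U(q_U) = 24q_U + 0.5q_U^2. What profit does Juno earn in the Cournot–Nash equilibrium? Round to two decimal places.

Juno's profit: π_J = (65 - Q)q_J - (18q_J + 2q_J²). Setting ∂π_J/∂q_J = 0: 47 - 6q_J - (q_U) = 0.
Umbra's profit: π_U = (65 - Q)q_U - (24q_U + (1/2)q_U²). Setting ∂π_U/∂q_U = 0: 41 - 3q_U - (q_J) = 0.
So q_J = (47 - q_U)/6 and q_U = (41 - q_J)/3.
Substituting one into the other gives q_J = 100/17 and q_U = 199/17.
Price P = 65 - 299/17 = 806/17.
Juno's profit: (806/17)·(100/17) - 18·(100/17) - 2(100/17)² = 103.8062.

103.81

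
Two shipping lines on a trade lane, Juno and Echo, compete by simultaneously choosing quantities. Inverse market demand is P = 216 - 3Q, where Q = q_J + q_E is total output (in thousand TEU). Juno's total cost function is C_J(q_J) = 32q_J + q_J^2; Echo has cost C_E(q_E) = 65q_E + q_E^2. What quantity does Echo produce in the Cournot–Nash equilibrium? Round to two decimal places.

11.93

Juno's profit: π_J = (216 - 3Q)q_J - (32q_J + q_J²). Setting ∂π_J/∂q_J = 0: 184 - 8q_J - 3(q_E) = 0.
Echo's profit: π_E = (216 - 3Q)q_E - (65q_E + q_E²). Setting ∂π_E/∂q_E = 0: 151 - 8q_E - 3(q_J) = 0.
So q_J = (184 - 3q_E)/8 and q_E = (151 - 3q_J)/8.
Solving the pair: q_J = 1019/55, q_E = 656/55.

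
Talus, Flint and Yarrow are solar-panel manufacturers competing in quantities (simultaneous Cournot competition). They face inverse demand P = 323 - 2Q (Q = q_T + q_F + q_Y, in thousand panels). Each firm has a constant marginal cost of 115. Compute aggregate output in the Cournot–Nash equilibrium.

Each firm earns π_i = (323 - 2Q)q_i - 115q_i.
Setting ∂π_i/∂q_i = 0 with rivals' quantities fixed: 208 - 4q_i - 2·Σ_{j≠i} q_j = 0.
With identical firms every q_j equals q_i, so Σ_{j≠i} q_j = 2q_i and 208 = 8q_i, giving q_i = 26.
Total output Q = 26 + 26 + 26 = 78.

78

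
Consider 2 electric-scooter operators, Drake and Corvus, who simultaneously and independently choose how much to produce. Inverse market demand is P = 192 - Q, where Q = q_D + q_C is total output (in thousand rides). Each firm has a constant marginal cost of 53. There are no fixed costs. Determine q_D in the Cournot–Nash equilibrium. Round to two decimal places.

46.33

A representative firm's profit is π_i = q_i(192 - Q) - 53q_i.
Setting ∂π_i/∂q_i = 0 with rivals' quantities fixed: 139 - 2q_i - q_j = 0.
By symmetry each firm produces the same amount; substituting q_j = q_i yields q_i = 139/3.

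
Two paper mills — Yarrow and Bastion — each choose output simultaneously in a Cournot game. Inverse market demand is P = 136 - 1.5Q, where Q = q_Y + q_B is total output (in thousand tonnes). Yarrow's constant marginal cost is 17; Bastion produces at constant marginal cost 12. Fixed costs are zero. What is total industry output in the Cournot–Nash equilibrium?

54

Yarrow's profit: π_Y = (136 - 1.5Q)q_Y - (17q_Y). Setting ∂π_Y/∂q_Y = 0: 119 - 3q_Y - (3/2)(q_B) = 0.
Bastion's profit: π_B = (136 - 1.5Q)q_B - (12q_B). Setting ∂π_B/∂q_B = 0: 124 - 3q_B - (3/2)(q_Y) = 0.
Best responses: q_Y = (119 - (3/2)q_B)/3, q_B = (124 - (3/2)q_Y)/3.
Substituting one into the other gives q_Y = 76/3 and q_B = 86/3.
Total output Q = 76/3 + 86/3 = 54.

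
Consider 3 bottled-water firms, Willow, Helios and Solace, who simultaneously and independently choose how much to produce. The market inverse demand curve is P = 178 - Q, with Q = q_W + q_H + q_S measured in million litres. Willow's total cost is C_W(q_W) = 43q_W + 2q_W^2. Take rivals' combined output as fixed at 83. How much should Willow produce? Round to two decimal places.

With rivals' combined output fixed at 83, Willow's profit is π_W = (178 - 83 - q_W)q_W - (43q_W + 2q_W²) = (95 - q_W)q_W - (43q_W + 2q_W²).
∂π_W/∂q_W = 52 - 6q_W = 0, so q_W = 26/3.

8.67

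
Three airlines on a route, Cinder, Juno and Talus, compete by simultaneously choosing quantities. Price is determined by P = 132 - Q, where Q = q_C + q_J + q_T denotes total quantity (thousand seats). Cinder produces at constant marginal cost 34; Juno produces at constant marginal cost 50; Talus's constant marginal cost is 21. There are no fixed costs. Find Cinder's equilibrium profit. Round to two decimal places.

Cinder's profit: π_C = (132 - Q)q_C - (34q_C). Setting ∂π_C/∂q_C = 0: 98 - 2q_C - (q_J + q_T) = 0.
Juno's profit: π_J = (132 - Q)q_J - (50q_J). Setting ∂π_J/∂q_J = 0: 82 - 2q_J - (q_C + q_T) = 0.
Talus's profit: π_T = (132 - Q)q_T - (21q_T). Setting ∂π_T/∂q_T = 0: 111 - 2q_T - (q_C + q_J) = 0.
Summing all 3 equations gives 291 − 4Q = 0, hence Q = 291/4.
Back-substituting: q_C = (98 − 291/4) = 101/4, q_J = (82 − 291/4) = 37/4, q_T = (111 − 291/4) = 153/4.
Price P = 132 - 291/4 = 237/4.
Cinder's profit: (237/4 - 34)·(101/4) = 637.5625.

637.56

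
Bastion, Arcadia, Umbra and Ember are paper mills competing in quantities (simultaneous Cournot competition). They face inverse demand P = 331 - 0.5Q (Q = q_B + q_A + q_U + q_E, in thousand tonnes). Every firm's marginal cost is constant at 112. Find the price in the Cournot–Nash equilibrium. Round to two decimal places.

155.80

Each firm earns π_i = (331 - 0.5Q)q_i - 112q_i.
First-order condition (treating rivals' output as given): 219 - q_i - (1/2)·Σ_{j≠i} q_j = 0.
By symmetry each firm produces the same amount; substituting Σ_{j≠i} q_j = 3q_i yields q_i = 219/(5/2) = 438/5.
Total output Q = 1752/5, so price P = 331 - (1/2)·(1752/5) = 779/5.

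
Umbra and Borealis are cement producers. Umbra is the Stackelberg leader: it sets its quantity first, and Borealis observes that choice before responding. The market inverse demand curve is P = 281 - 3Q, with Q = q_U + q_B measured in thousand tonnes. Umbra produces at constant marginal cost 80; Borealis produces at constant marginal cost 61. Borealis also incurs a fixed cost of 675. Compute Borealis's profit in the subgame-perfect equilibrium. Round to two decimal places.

Solve by backward induction. Given q_U, the follower Borealis maximises π_B = (281 - 3q_U - 3q_B)q_B - 61q_B.
Follower FOC: 220 - 3q_U - 6q_B = 0, so q_B(q_U) = (220 - 3q_U)/6.
Umbra substitutes q_B(q_U) into its own profit: π_U = q_U(281 - 3q_U - (220 - 3q_U)/2) - 80q_U = (171 - (3/2)q_U)q_U - 80q_U.
The leader's first-order condition 91 - 3q_U = 0 yields q_U = 91/3.
Then q_B = (220 - 3·(91/3))/6 = 43/2.
Price P = 281 - 3·(311/6) = 251/2.
Borealis's profit: (251/2 - 61)·(43/2) - 675 = 711.7500.

711.75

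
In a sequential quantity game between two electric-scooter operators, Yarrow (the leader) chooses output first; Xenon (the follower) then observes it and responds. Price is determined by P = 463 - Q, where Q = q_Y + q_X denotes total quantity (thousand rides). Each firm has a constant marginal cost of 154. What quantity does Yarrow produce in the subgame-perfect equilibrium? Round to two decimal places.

154.50

Solve by backward induction. Given q_Y, the follower Xenon maximises π_X = (463 - q_Y - q_X)q_X - 154q_X.
∂π_X/∂q_X = 309 - q_Y - 2q_X = 0 gives the reaction function q_X = (309 - q_Y)/2.
The leader anticipates this reaction. Substituting into P = 463 - Q gives P = 617/2 - (1/2)q_Y, so π_Y = (617/2 - (1/2)q_Y)q_Y - 154q_Y.
Leader FOC: 309/2 - q_Y = 0, so q_Y = 309/2.
Then q_X = (309 - 309/2)/2 = 309/4.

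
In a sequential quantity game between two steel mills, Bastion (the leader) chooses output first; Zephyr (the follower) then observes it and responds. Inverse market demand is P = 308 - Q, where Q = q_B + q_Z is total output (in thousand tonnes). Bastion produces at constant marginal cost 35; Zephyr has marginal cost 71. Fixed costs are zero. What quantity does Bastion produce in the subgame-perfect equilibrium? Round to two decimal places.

The follower Zephyr best-responds to any q_B: π_Z = (308 - Q)q_Z - 71q_Z.
Follower FOC: 237 - q_B - 2q_Z = 0, so q_Z(q_B) = (237 - q_B)/2.
Bastion substitutes q_Z(q_B) into its own profit: π_B = q_B(308 - q_B - (237 - q_B)/2) - 35q_B = (379/2 - (1/2)q_B)q_B - 35q_B.
The leader's first-order condition 309/2 - q_B = 0 yields q_B = 309/2.
Then q_Z = (237 - 309/2)/2 = 165/4.

154.50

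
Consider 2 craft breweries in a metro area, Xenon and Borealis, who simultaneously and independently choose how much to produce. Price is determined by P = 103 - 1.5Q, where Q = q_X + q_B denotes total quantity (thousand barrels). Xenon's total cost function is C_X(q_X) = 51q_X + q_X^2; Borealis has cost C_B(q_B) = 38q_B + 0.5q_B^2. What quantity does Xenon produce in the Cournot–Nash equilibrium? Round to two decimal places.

Xenon's profit: π_X = (103 - 1.5Q)q_X - (51q_X + q_X²). Setting ∂π_X/∂q_X = 0: 52 - 5q_X - (3/2)(q_B) = 0.
Borealis's profit: π_B = (103 - 1.5Q)q_B - (38q_B + (1/2)q_B²). Setting ∂π_B/∂q_B = 0: 65 - 4q_B - (3/2)(q_X) = 0.
So q_X = (52 - (3/2)q_B)/5 and q_B = (65 - (3/2)q_X)/4.
Solving the pair: q_X = 442/71, q_B = 988/71.

6.23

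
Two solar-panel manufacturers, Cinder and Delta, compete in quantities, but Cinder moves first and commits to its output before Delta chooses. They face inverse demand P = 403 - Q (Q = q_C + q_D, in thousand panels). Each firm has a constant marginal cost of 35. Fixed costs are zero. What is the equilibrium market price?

The follower Delta best-responds to any q_C: π_D = (403 - Q)q_D - 35q_D.
Follower FOC: 368 - q_C - 2q_D = 0, so q_D(q_C) = (368 - q_C)/2.
The leader anticipates this reaction. Substituting into P = 403 - Q gives P = 219 - (1/2)q_C, so π_C = (219 - (1/2)q_C)q_C - 35q_C.
Maximising: ∂π_C/∂q_C = 184 - q_C = 0, giving q_C = 184.
Then q_D = (368 - 184)/2 = 92.
Total output Q = 276, so price P = 403 - 276 = 127.

127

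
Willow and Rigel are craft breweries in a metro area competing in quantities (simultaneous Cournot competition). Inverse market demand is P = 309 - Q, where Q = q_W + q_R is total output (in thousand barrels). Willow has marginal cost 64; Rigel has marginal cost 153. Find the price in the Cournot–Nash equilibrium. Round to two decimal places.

175.33

Willow's profit: π_W = (309 - Q)q_W - (64q_W). Setting ∂π_W/∂q_W = 0: 245 - 2q_W - (q_R) = 0.
Rigel's first-order condition: 156 - 2q_R - (q_W) = 0.
So q_W = (245 - q_R)/2 and q_R = (156 - q_W)/2.
Substituting one into the other gives q_W = 334/3 and q_R = 67/3.
Total output Q = 401/3, so price P = 309 - 401/3 = 526/3.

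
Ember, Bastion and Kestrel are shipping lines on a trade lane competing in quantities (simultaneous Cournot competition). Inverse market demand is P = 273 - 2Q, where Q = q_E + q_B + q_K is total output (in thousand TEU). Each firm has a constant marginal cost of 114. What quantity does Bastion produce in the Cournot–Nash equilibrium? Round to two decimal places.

19.88

A representative firm's profit is π_i = q_i(273 - 2Q) - 114q_i.
Setting ∂π_i/∂q_i = 0 with rivals' quantities fixed: 159 - 4q_i - 2·Σ_{j≠i} q_j = 0.
By symmetry each firm produces the same amount; substituting Σ_{j≠i} q_j = 2q_i yields q_i = 159/8.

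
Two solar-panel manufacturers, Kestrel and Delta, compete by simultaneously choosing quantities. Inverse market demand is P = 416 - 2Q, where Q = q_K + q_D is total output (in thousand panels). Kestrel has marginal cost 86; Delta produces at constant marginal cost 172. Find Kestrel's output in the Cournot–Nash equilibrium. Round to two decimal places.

69.33

Kestrel's profit: π_K = (416 - 2Q)q_K - (86q_K). Setting ∂π_K/∂q_K = 0: 330 - 4q_K - 2(q_D) = 0.
Delta's profit: π_D = (416 - 2Q)q_D - (172q_D). Setting ∂π_D/∂q_D = 0: 244 - 4q_D - 2(q_K) = 0.
Rearranging gives the reaction functions q_K = (330 - 2q_D)/4 and q_D = (244 - 2q_K)/4.
Substituting one into the other gives q_K = 208/3 and q_D = 79/3.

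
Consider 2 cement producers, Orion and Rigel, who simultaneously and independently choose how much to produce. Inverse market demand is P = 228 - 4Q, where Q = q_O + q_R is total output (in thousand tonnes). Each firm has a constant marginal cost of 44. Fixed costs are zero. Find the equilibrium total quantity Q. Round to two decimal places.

30.67

A representative firm's profit is π_i = q_i(228 - 4Q) - 44q_i.
Setting ∂π_i/∂q_i = 0 with rivals' quantities fixed: 184 - 8q_i - 4q_j = 0.
With identical firms every q_j equals q_i, so q_j = q_i and 184 = 12q_i, giving q_i = 46/3.
Total output Q = 46/3 + 46/3 = 92/3.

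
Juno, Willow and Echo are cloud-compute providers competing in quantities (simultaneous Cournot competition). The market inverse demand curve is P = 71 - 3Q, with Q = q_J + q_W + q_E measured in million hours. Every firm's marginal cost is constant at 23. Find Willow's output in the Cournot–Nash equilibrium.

Each firm earns π_i = (71 - 3Q)q_i - 23q_i.
Setting ∂π_i/∂q_i = 0 with rivals' quantities fixed: 48 - 6q_i - 3·Σ_{j≠i} q_j = 0.
By symmetry each firm produces the same amount; substituting Σ_{j≠i} q_j = 2q_i yields q_i = 48/12 = 4.

4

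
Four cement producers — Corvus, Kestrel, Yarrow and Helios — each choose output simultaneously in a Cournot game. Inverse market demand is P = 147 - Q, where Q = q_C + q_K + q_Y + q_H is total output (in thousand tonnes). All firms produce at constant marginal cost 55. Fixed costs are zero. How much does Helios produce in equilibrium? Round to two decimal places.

Each firm earns π_i = (147 - Q)q_i - 55q_i.
Setting ∂π_i/∂q_i = 0 with rivals' quantities fixed: 92 - 2q_i - Σ_{j≠i} q_j = 0.
With identical firms every q_j equals q_i, so Σ_{j≠i} q_j = 3q_i and 92 = 5q_i, giving q_i = 92/5.

18.40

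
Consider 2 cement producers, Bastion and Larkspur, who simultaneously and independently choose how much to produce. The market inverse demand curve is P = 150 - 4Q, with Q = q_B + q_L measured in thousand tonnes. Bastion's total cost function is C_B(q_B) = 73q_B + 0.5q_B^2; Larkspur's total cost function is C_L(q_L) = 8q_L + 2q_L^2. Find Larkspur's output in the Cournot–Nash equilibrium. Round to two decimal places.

Bastion's profit: π_B = (150 - 4Q)q_B - (73q_B + (1/2)q_B²). Setting ∂π_B/∂q_B = 0: 77 - 9q_B - 4(q_L) = 0.
Larkspur's first-order condition: 142 - 12q_L - 4(q_B) = 0.
Rearranging gives the reaction functions q_B = (77 - 4q_L)/9 and q_L = (142 - 4q_B)/12.
Solving the pair: q_B = 89/23, q_L = 485/46.

10.54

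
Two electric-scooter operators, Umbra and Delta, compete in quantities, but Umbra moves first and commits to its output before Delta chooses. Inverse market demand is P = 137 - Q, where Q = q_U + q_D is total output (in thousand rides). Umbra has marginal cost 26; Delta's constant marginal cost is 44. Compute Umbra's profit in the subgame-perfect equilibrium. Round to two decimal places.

2080.13

Solve by backward induction. Given q_U, the follower Delta maximises π_D = (137 - q_U - q_D)q_D - 44q_D.
∂π_D/∂q_D = 93 - q_U - 2q_D = 0 gives the reaction function q_D = (93 - q_U)/2.
Umbra substitutes q_D(q_U) into its own profit: π_U = q_U(137 - q_U - (93 - q_U)/2) - 26q_U = (181/2 - (1/2)q_U)q_U - 26q_U.
Leader FOC: 129/2 - q_U = 0, so q_U = 129/2.
Then q_D = (93 - 129/2)/2 = 57/4.
Price P = 137 - 315/4 = 233/4.
Umbra's profit: (233/4 - 26)·(129/2) = 2080.1250.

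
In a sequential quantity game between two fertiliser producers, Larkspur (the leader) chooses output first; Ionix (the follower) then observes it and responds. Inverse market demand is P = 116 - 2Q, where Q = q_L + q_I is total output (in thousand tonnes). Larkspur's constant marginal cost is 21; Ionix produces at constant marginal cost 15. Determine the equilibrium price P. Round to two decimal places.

43.25

The follower Ionix best-responds to any q_L: π_I = (116 - 2Q)q_I - 15q_I.
Follower FOC: 101 - 2q_L - 4q_I = 0, so q_I(q_L) = (101 - 2q_L)/4.
The leader anticipates this reaction. Substituting into P = 116 - 2Q gives P = 131/2 - q_L, so π_L = (131/2 - q_L)q_L - 21q_L.
Leader FOC: 89/2 - 2q_L = 0, so q_L = 89/4.
Then q_I = (101 - 2·(89/4))/4 = 113/8.
Total output Q = 291/8, so price P = 116 - 2·(291/8) = 173/4.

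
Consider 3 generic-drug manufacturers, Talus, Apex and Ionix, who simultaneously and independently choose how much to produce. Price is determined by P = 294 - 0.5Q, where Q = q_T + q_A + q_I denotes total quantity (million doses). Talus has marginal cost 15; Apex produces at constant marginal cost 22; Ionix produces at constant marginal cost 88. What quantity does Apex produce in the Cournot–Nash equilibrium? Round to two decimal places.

165.50

Talus's profit: π_T = (294 - 0.5Q)q_T - (15q_T). Setting ∂π_T/∂q_T = 0: 279 - q_T - (1/2)(q_A + q_I) = 0.
Apex's profit: π_A = (294 - 0.5Q)q_A - (22q_A). Setting ∂π_A/∂q_A = 0: 272 - q_A - (1/2)(q_T + q_I) = 0.
Ionix's first-order condition: 206 - q_I - (1/2)(q_T + q_A) = 0.
Summing all 3 equations gives 757 − 2Q = 0, hence Q = 757/2.
Back-substituting: q_T = (279 − 757/4)/(1/2) = 359/2, q_A = (272 − 757/4)/(1/2) = 331/2, q_I = (206 − 757/4)/(1/2) = 67/2.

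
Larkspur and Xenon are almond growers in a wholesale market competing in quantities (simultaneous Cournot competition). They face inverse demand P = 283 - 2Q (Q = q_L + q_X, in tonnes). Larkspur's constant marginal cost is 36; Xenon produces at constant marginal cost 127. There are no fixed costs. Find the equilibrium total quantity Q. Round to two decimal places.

67.17

Larkspur's profit: π_L = (283 - 2Q)q_L - (36q_L). Setting ∂π_L/∂q_L = 0: 247 - 4q_L - 2(q_X) = 0.
Xenon's profit: π_X = (283 - 2Q)q_X - (127q_X). Setting ∂π_X/∂q_X = 0: 156 - 4q_X - 2(q_L) = 0.
So q_L = (247 - 2q_X)/4 and q_X = (156 - 2q_L)/4.
Substituting one into the other gives q_L = 169/3 and q_X = 65/6.
Total output Q = 169/3 + 65/6 = 403/6.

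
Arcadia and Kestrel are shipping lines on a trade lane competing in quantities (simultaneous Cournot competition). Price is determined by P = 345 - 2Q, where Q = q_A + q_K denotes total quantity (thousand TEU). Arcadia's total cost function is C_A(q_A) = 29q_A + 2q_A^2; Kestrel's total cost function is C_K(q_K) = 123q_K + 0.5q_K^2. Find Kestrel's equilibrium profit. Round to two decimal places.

Arcadia's profit: π_A = (345 - 2Q)q_A - (29q_A + 2q_A²). Setting ∂π_A/∂q_A = 0: 316 - 8q_A - 2(q_K) = 0.
Kestrel's first-order condition: 222 - 5q_K - 2(q_A) = 0.
So q_A = (316 - 2q_K)/8 and q_K = (222 - 2q_A)/5.
Solving the pair: q_A = 284/9, q_K = 286/9.
Price P = 345 - 2·(190/3) = 655/3.
Kestrel's profit: (655/3)·(286/9) - 123·(286/9) - (1/2)(286/9)² = 2524.5679.

2524.57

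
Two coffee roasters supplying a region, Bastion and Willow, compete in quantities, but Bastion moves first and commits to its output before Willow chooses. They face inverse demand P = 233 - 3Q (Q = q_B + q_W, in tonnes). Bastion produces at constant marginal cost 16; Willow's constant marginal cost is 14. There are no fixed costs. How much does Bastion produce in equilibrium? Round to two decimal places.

35.83

The follower Willow best-responds to any q_B: π_W = (233 - 3Q)q_W - 14q_W.
Setting the follower's marginal profit to zero, 219 - 3q_B - 6q_W = 0, i.e. q_W = (219 - 3q_B)/6.
Bastion substitutes q_W(q_B) into its own profit: π_B = q_B(233 - 3q_B - (219 - 3q_B)/2) - 16q_B = (247/2 - (3/2)q_B)q_B - 16q_B.
Leader FOC: 215/2 - 3q_B = 0, so q_B = 215/6.
Then q_W = (219 - 3·(215/6))/6 = 223/12.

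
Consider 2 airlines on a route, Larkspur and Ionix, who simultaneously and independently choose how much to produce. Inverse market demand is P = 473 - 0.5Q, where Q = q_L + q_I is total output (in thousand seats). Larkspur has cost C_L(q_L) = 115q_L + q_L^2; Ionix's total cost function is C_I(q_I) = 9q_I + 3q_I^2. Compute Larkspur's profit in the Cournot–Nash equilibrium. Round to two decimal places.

Larkspur's profit: π_L = (473 - 0.5Q)q_L - (115q_L + q_L²). Setting ∂π_L/∂q_L = 0: 358 - 3q_L - (1/2)(q_I) = 0.
Ionix's profit: π_I = (473 - 0.5Q)q_I - (9q_I + 3q_I²). Setting ∂π_I/∂q_I = 0: 464 - 7q_I - (1/2)(q_L) = 0.
Best responses: q_L = (358 - (1/2)q_I)/3, q_I = (464 - (1/2)q_L)/7.
Substituting one into the other gives q_L = 109.5904 and q_I = 58.4578.
Price P = 473 - (1/2)·168.0482 = 388.9759.
Larkspur's profit: 388.9759·109.5904 - 115·109.5904 - 109.5904² = 18015.0710.

18015.07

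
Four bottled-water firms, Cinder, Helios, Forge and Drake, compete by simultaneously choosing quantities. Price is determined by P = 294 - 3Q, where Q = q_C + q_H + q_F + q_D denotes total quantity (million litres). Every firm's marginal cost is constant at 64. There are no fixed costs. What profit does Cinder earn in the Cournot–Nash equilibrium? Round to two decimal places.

Each firm earns π_i = (294 - 3Q)q_i - 64q_i.
First-order condition (treating rivals' output as given): 230 - 6q_i - 3·Σ_{j≠i} q_j = 0.
By symmetry each firm produces the same amount; substituting Σ_{j≠i} q_j = 3q_i yields q_i = 230/15 = 46/3.
Price P = 294 - 3·(184/3) = 110.
Cinder's profit: (110 - 64)·(46/3) = 705.3333.

705.33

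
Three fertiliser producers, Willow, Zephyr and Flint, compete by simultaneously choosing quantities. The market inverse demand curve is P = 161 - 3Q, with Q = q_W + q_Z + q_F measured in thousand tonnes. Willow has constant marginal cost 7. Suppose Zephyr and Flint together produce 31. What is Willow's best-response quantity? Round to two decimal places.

With rivals' combined output fixed at 31, Willow's profit is π_W = (161 - 3·31 - 3q_W)q_W - (7q_W) = (68 - 3q_W)q_W - (7q_W).
∂π_W/∂q_W = 61 - 6q_W = 0, so q_W = 61/6.

10.17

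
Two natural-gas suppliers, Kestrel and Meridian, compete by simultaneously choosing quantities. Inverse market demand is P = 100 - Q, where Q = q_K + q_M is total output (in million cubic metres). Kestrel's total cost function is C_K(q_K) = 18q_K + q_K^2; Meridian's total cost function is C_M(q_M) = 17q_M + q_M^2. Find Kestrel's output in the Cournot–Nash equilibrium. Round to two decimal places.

16.33

Kestrel's profit: π_K = (100 - Q)q_K - (18q_K + q_K²). Setting ∂π_K/∂q_K = 0: 82 - 4q_K - (q_M) = 0.
Meridian's first-order condition: 83 - 4q_M - (q_K) = 0.
Best responses: q_K = (82 - q_M)/4, q_M = (83 - q_K)/4.
Solving the pair: q_K = 49/3, q_M = 50/3.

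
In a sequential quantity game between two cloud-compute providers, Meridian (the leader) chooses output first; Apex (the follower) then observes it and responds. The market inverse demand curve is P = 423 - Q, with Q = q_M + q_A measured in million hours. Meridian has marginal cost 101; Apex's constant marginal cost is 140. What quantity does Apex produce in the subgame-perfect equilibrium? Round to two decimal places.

51.25

The follower Apex best-responds to any q_M: π_A = (423 - Q)q_A - 140q_A.
Setting the follower's marginal profit to zero, 283 - q_M - 2q_A = 0, i.e. q_A = (283 - q_M)/2.
Meridian substitutes q_A(q_M) into its own profit: π_M = q_M(423 - q_M - (283 - q_M)/2) - 101q_M = (563/2 - (1/2)q_M)q_M - 101q_M.
The leader's first-order condition 361/2 - q_M = 0 yields q_M = 361/2.
Then q_A = (283 - 361/2)/2 = 205/4.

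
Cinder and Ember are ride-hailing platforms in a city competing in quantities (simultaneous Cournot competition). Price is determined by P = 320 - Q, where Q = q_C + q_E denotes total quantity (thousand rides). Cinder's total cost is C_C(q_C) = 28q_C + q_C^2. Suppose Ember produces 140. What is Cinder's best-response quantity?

38

With the rival's output fixed at 140, Cinder's profit is π_C = (320 - 140 - q_C)q_C - (28q_C + q_C²) = (180 - q_C)q_C - (28q_C + q_C²).
∂π_C/∂q_C = 152 - 4q_C = 0, so q_C = 38.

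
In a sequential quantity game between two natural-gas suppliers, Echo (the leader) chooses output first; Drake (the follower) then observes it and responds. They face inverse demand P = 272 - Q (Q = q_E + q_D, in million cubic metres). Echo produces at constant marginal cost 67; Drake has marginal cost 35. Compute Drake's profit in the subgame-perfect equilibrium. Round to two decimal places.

The follower Drake best-responds to any q_E: π_D = (272 - Q)q_D - 35q_D.
Follower FOC: 237 - q_E - 2q_D = 0, so q_D(q_E) = (237 - q_E)/2.
The leader anticipates this reaction. Substituting into P = 272 - Q gives P = 307/2 - (1/2)q_E, so π_E = (307/2 - (1/2)q_E)q_E - 67q_E.
The leader's first-order condition 173/2 - q_E = 0 yields q_E = 173/2.
Then q_D = (237 - 173/2)/2 = 301/4.
Price P = 272 - 647/4 = 441/4.
Drake's profit: (441/4 - 35)·(301/4) = 5662.5625.

5662.56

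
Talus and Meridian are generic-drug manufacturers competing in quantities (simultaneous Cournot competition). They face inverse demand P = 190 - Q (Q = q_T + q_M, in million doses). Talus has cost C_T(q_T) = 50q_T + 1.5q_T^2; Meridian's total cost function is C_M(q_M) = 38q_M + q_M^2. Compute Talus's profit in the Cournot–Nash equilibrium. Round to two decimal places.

Talus's profit: π_T = (190 - Q)q_T - (50q_T + (3/2)q_T²). Setting ∂π_T/∂q_T = 0: 140 - 5q_T - (q_M) = 0.
Meridian's first-order condition: 152 - 4q_M - (q_T) = 0.
So q_T = (140 - q_M)/5 and q_M = (152 - q_T)/4.
Substituting one into the other gives q_T = 408/19 and q_M = 620/19.
Price P = 190 - 1028/19 = 135.8947.
Talus's profit: 135.8947·(408/19) - 50·(408/19) - (3/2)(408/19)² = 1152.7978.

1152.80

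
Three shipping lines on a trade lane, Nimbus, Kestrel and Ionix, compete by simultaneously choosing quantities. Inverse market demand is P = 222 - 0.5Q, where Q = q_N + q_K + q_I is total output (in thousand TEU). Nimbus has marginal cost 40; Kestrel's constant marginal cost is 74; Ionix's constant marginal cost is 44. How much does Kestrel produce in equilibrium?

42

Nimbus's profit: π_N = (222 - 0.5Q)q_N - (40q_N). Setting ∂π_N/∂q_N = 0: 182 - q_N - (1/2)(q_K + q_I) = 0.
Kestrel's profit: π_K = (222 - 0.5Q)q_K - (74q_K). Setting ∂π_K/∂q_K = 0: 148 - q_K - (1/2)(q_N + q_I) = 0.
Ionix's profit: π_I = (222 - 0.5Q)q_I - (44q_I). Setting ∂π_I/∂q_I = 0: 178 - q_I - (1/2)(q_N + q_K) = 0.
Summing all 3 equations gives 508 − 2Q = 0, hence Q = 254.
Back-substituting: q_N = (182 − 127)/(1/2) = 110, q_K = (148 − 127)/(1/2) = 42, q_I = (178 − 127)/(1/2) = 102.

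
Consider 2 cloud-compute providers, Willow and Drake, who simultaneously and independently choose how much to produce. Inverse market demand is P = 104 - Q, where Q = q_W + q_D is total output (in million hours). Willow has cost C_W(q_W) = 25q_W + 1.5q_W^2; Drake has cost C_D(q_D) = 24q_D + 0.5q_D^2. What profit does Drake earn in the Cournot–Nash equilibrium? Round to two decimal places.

788.58

Willow's profit: π_W = (104 - Q)q_W - (25q_W + (3/2)q_W²). Setting ∂π_W/∂q_W = 0: 79 - 5q_W - (q_D) = 0.
Drake's first-order condition: 80 - 3q_D - (q_W) = 0.
Best responses: q_W = (79 - q_D)/5, q_D = (80 - q_W)/3.
Substituting one into the other gives q_W = 157/14 and q_D = 321/14.
Price P = 104 - 239/7 = 489/7.
Drake's profit: (489/7)·(321/14) - 24·(321/14) - (1/2)(321/14)² = 788.5791.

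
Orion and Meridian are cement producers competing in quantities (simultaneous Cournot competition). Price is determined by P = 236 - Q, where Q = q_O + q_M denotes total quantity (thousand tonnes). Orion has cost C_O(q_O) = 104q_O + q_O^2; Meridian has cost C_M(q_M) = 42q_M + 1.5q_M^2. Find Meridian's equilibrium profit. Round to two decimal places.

2872.13

Orion's profit: π_O = (236 - Q)q_O - (104q_O + q_O²). Setting ∂π_O/∂q_O = 0: 132 - 4q_O - (q_M) = 0.
Meridian's first-order condition: 194 - 5q_M - (q_O) = 0.
So q_O = (132 - q_M)/4 and q_M = (194 - q_O)/5.
Solving the pair: q_O = 466/19, q_M = 644/19.
Price P = 236 - 1110/19 = 177.5789.
Meridian's profit: 177.5789·(644/19) - 42·(644/19) - (3/2)(644/19)² = 2872.1330.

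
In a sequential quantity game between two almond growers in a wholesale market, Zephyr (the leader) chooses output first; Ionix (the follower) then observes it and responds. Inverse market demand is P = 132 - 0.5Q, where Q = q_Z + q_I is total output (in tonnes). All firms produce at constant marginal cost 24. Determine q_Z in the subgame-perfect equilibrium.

108

Solve by backward induction. Given q_Z, the follower Ionix maximises π_I = (132 - (1/2)q_Z - (1/2)q_I)q_I - 24q_I.
∂π_I/∂q_I = 108 - (1/2)q_Z - q_I = 0 gives the reaction function q_I = (108 - (1/2)q_Z).
Zephyr substitutes q_I(q_Z) into its own profit: π_Z = q_Z(132 - (1/2)q_Z - (108 - (1/2)q_Z)/2) - 24q_Z = (78 - (1/4)q_Z)q_Z - 24q_Z.
The leader's first-order condition 54 - (1/2)q_Z = 0 yields q_Z = 108.
Then q_I = (108 - (1/2)·108) = 54.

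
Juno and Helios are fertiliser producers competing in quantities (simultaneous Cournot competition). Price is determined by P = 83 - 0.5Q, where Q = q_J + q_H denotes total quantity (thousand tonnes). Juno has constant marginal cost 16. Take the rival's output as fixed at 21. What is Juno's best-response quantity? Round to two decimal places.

With the rival's output fixed at 21, Juno's profit is π_J = (83 - (1/2)·21 - (1/2)q_J)q_J - (16q_J) = (145/2 - (1/2)q_J)q_J - (16q_J).
∂π_J/∂q_J = 113/2 - q_J = 0, so q_J = 113/2.

56.50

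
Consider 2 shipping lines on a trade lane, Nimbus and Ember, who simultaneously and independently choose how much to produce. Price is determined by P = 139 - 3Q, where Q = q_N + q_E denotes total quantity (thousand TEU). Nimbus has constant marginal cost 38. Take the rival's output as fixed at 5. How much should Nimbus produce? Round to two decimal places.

With the rival's output fixed at 5, Nimbus's profit is π_N = (139 - 3·5 - 3q_N)q_N - (38q_N) = (124 - 3q_N)q_N - (38q_N).
∂π_N/∂q_N = 86 - 6q_N = 0, so q_N = 43/3.

14.33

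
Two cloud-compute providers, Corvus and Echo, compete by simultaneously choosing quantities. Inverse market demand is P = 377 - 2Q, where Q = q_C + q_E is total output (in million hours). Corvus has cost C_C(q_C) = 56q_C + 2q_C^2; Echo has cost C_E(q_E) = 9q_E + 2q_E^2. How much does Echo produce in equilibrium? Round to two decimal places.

Corvus's profit: π_C = (377 - 2Q)q_C - (56q_C + 2q_C²). Setting ∂π_C/∂q_C = 0: 321 - 8q_C - 2(q_E) = 0.
Echo's profit: π_E = (377 - 2Q)q_E - (9q_E + 2q_E²). Setting ∂π_E/∂q_E = 0: 368 - 8q_E - 2(q_C) = 0.
Best responses: q_C = (321 - 2q_E)/8, q_E = (368 - 2q_C)/8.
Substituting one into the other gives q_C = 458/15 and q_E = 1151/30.

38.37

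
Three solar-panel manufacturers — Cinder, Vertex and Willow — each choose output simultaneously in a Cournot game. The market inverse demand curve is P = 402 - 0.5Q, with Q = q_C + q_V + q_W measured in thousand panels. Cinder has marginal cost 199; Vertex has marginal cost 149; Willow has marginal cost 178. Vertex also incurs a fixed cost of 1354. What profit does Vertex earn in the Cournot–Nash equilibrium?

12424

Cinder's profit: π_C = (402 - 0.5Q)q_C - (199q_C). Setting ∂π_C/∂q_C = 0: 203 - q_C - (1/2)(q_V + q_W) = 0.
Vertex's profit: π_V = (402 - 0.5Q)q_V - (149q_V). Setting ∂π_V/∂q_V = 0: 253 - q_V - (1/2)(q_C + q_W) = 0.
Willow's first-order condition: 224 - q_W - (1/2)(q_C + q_V) = 0.
Adding the 3 first-order conditions: 680 − 2Q = 0, so Q = 340.
Back-substituting: q_C = (203 − 170)/(1/2) = 66, q_V = (253 − 170)/(1/2) = 166, q_W = (224 − 170)/(1/2) = 108.
Price P = 402 - (1/2)·340 = 232.
Vertex's profit: (232 - 149)·166 - 1354 = 12424.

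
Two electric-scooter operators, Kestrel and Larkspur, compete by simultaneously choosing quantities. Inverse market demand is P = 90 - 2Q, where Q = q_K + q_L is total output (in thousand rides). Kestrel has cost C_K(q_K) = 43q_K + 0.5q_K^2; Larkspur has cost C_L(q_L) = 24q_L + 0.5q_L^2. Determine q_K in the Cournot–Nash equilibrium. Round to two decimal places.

4.90

Kestrel's profit: π_K = (90 - 2Q)q_K - (43q_K + (1/2)q_K²). Setting ∂π_K/∂q_K = 0: 47 - 5q_K - 2(q_L) = 0.
Larkspur's first-order condition: 66 - 5q_L - 2(q_K) = 0.
Best responses: q_K = (47 - 2q_L)/5, q_L = (66 - 2q_K)/5.
Solving the pair: q_K = 103/21, q_L = 236/21.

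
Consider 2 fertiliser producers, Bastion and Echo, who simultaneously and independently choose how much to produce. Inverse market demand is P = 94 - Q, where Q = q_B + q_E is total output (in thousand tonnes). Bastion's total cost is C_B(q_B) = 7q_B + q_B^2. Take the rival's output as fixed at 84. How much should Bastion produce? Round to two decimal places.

With the rival's output fixed at 84, Bastion's profit is π_B = (94 - 84 - q_B)q_B - (7q_B + q_B²) = (10 - q_B)q_B - (7q_B + q_B²).
∂π_B/∂q_B = 3 - 4q_B = 0, so q_B = 3/4.

0.75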